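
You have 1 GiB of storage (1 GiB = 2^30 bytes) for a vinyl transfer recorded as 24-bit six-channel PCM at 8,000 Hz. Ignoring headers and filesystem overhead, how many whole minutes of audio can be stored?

Uncompressed byte rate = 8,000 × 3 × 6 = 144,000 bytes/s.
Capacity = 1 × 1,073,741,824 = 1,073,741,824 bytes.
1,073,741,824 / 144,000 ≈ 7456.54 s → 124 minutes.

124 minutes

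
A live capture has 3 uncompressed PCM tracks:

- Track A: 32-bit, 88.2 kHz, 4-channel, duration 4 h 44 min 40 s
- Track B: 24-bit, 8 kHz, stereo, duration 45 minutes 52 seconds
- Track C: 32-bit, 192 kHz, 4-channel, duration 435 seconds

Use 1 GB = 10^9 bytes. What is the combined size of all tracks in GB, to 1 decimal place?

25.6 GB

Track A: 4 h 44 min 40 s = 17,080 s; 88,200 × 17,080 × 4 × 4 = 24,103,296,000 bytes.
Track B: 45 minutes 52 seconds = 2,752 s; 8,000 × 2,752 × 3 × 2 = 132,096,000 bytes.
Track C: 192,000 × 435 × 4 × 4 = 1,336,320,000 bytes.
Total = 25,571,712,000 bytes = 25.6 GB.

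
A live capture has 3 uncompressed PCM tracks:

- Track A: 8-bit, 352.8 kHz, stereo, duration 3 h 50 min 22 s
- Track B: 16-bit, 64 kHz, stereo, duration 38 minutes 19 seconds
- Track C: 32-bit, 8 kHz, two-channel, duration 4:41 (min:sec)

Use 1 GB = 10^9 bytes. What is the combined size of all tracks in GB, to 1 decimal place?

Track A: 3 h 50 min 22 s = 13,822 s; 352,800 × 13,822 × 1 × 2 = 9,752,803,200 bytes.
Track B: 38 minutes 19 seconds = 2,299 s; 64,000 × 2,299 × 2 × 2 = 588,544,000 bytes.
Track C: 4:41 (min:sec) = 281 s; 8,000 × 281 × 4 × 2 = 17,984,000 bytes.
Total = 10,359,331,200 bytes = 10.4 GB.

10.4 GB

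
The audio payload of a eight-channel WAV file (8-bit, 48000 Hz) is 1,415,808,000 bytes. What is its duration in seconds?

Byte rate = 48,000 × 1 × 8 = 384,000 bytes/s.
Duration = 1,415,808,000 / 384,000 = 3,687 s.

3,687 seconds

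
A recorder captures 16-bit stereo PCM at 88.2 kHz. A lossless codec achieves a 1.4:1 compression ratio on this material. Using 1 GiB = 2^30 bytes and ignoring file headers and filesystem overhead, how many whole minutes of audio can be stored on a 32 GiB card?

2,272 minutes

Uncompressed byte rate = 88,200 × 2 × 2 = 352,800 bytes/s.
After 1.4:1 compression, effective rate ≈ 252000 bytes/s.
Capacity = 32 × 1,073,741,824 = 34,359,738,368 bytes.
34,359,738,368 / effective rate ≈ 136348.17 s → 2,272 minutes.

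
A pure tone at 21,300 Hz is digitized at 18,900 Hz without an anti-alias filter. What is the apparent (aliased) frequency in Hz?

Nyquist = 18,900/2 = 9,450 Hz; 21,300 Hz exceeds it.
Alias = |21,300 − 1×18,900| = |21,300 − 18,900| = 2,400 Hz.

2,400 Hz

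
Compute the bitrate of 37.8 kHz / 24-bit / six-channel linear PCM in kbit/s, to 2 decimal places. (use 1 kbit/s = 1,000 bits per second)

Bit rate = 37,800 × 24 × 6 = 5,443,200 bits/s.
= 5443.20 kbit/s.

5443.20 kbit/s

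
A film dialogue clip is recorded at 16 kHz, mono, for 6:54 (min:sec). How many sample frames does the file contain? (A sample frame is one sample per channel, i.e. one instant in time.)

6,624,000 sample frames

6:54 (min:sec) = 414 s.
16,000 samples/s × 414 s = 6,624,000 frames.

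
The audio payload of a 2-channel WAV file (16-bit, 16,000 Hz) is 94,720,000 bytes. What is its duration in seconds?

Byte rate = 16,000 × 2 × 2 = 64,000 bytes/s.
Duration = 94,720,000 / 64,000 = 1,480 s.

1,480 seconds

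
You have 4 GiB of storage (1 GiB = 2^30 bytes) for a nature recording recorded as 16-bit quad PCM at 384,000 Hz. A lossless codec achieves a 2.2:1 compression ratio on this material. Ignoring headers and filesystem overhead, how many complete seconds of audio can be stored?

3,075 seconds

Uncompressed byte rate = 384,000 × 2 × 4 = 3,072,000 bytes/s.
After 2.2:1 compression, effective rate ≈ 1396363.64 bytes/s.
Capacity = 4 × 1,073,741,824 = 4,294,967,296 bytes.
4,294,967,296 / effective rate ≈ 3075.82 s → 3,075 seconds.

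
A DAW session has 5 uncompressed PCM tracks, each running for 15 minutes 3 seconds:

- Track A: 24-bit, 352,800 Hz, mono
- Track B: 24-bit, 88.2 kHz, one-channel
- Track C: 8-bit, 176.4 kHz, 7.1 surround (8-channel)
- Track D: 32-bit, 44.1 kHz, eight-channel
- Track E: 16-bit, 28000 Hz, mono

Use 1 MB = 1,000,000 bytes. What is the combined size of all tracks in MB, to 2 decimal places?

3793.86 MB

15 minutes 3 seconds = 903 s.
Track A: 352,800 × 903 × 3 × 1 = 955,735,200 bytes.
Track B: 88,200 × 903 × 3 × 1 = 238,933,800 bytes.
Track C: 176,400 × 903 × 1 × 8 = 1,274,313,600 bytes.
Track D: 44,100 × 903 × 4 × 8 = 1,274,313,600 bytes.
Track E: 28,000 × 903 × 2 × 1 = 50,568,000 bytes.
Total = 3,793,864,200 bytes = 3793.86 MB.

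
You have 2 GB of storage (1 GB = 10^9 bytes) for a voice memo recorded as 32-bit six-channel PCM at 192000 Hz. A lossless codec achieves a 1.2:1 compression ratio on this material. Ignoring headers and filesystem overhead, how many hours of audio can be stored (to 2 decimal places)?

0.14 hours

Uncompressed byte rate = 192,000 × 4 × 6 = 4,608,000 bytes/s.
After 1.2:1 compression, effective rate ≈ 3840000 bytes/s.
Capacity = 2 × 1,000,000,000 = 2,000,000,000 bytes.
2,000,000,000 / effective rate ≈ 520.83 s → 0.14 hours.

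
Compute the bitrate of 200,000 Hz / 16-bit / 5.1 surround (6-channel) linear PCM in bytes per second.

2,400,000 bytes/s

Bit rate = 200,000 × 16 × 6 = 19,200,000 bits/s.
19,200,000 / 8 = 2,400,000 bytes/s.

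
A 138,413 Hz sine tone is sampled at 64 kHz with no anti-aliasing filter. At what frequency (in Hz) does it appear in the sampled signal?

10,413 Hz

Nyquist = 64,000/2 = 32,000 Hz; 138,413 Hz exceeds it.
Alias = |138,413 − 2×64,000| = |138,413 − 128,000| = 10,413 Hz.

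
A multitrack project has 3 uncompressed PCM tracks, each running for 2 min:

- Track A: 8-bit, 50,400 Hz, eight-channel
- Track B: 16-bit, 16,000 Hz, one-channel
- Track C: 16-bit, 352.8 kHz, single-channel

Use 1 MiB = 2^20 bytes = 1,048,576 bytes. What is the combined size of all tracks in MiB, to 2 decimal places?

2 min = 120 s.
Track A: 50,400 × 120 × 1 × 8 = 48,384,000 bytes.
Track B: 16,000 × 120 × 2 × 1 = 3,840,000 bytes.
Track C: 352,800 × 120 × 2 × 1 = 84,672,000 bytes.
Total = 136,896,000 bytes = 130.55 MiB.

130.55 MiB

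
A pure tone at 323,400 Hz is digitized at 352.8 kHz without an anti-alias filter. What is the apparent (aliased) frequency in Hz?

Nyquist = 352,800/2 = 176,400 Hz; 323,400 Hz exceeds it.
Alias = |323,400 − 1×352,800| = |323,400 − 352,800| = 29,400 Hz.

29,400 Hz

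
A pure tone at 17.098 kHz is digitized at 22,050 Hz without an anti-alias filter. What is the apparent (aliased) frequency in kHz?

Nyquist = 22,050/2 = 11,025 Hz; 17,098 Hz exceeds it.
Alias = |17,098 − 1×22,050| = |17,098 − 22,050| = 4,952 Hz = 4.952 kHz.

4.952 kHz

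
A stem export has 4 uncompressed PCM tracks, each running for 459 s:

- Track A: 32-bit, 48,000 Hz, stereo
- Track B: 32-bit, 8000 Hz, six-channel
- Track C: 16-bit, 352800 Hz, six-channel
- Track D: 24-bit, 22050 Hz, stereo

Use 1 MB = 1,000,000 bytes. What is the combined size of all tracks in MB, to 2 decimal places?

Track A: 48,000 × 459 × 4 × 2 = 176,256,000 bytes.
Track B: 8,000 × 459 × 4 × 6 = 88,128,000 bytes.
Track C: 352,800 × 459 × 2 × 6 = 1,943,222,400 bytes.
Track D: 22,050 × 459 × 3 × 2 = 60,725,700 bytes.
Total = 2,268,332,100 bytes = 2268.33 MB.

2268.33 MB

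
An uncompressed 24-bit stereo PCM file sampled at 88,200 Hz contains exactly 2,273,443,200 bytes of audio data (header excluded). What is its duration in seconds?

4,296 seconds

Byte rate = 88,200 × 3 × 2 = 529,200 bytes/s.
Duration = 2,273,443,200 / 529,200 = 4,296 s.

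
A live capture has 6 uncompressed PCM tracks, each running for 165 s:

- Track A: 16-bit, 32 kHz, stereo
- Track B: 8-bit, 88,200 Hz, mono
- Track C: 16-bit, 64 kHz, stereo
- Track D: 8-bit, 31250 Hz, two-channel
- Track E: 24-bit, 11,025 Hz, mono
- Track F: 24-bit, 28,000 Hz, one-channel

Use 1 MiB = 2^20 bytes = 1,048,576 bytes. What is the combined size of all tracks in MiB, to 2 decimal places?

Track A: 32,000 × 165 × 2 × 2 = 21,120,000 bytes.
Track B: 88,200 × 165 × 1 × 1 = 14,553,000 bytes.
Track C: 64,000 × 165 × 2 × 2 = 42,240,000 bytes.
Track D: 31,250 × 165 × 1 × 2 = 10,312,500 bytes.
Track E: 11,025 × 165 × 3 × 1 = 5,457,375 bytes.
Track F: 28,000 × 165 × 3 × 1 = 13,860,000 bytes.
Total = 107,542,875 bytes = 102.56 MiB.

102.56 MiB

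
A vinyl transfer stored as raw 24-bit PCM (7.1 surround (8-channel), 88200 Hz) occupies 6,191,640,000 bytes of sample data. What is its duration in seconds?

Byte rate = 88,200 × 3 × 8 = 2,116,800 bytes/s.
Duration = 6,191,640,000 / 2,116,800 = 2,925 s.

2,925 seconds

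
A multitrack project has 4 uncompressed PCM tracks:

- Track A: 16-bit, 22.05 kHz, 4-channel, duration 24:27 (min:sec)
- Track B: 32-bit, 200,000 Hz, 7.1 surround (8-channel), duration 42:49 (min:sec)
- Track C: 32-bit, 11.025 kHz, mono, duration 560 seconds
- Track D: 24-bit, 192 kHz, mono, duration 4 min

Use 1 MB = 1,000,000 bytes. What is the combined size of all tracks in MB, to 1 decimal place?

Track A: 24:27 (min:sec) = 1,467 s; 22,050 × 1,467 × 2 × 4 = 258,778,800 bytes.
Track B: 42:49 (min:sec) = 2,569 s; 200,000 × 2,569 × 4 × 8 = 16,441,600,000 bytes.
Track C: 11,025 × 560 × 4 × 1 = 24,696,000 bytes.
Track D: 4 min = 240 s; 192,000 × 240 × 3 × 1 = 138,240,000 bytes.
Total = 16,863,314,800 bytes = 16863.3 MB.

16863.3 MB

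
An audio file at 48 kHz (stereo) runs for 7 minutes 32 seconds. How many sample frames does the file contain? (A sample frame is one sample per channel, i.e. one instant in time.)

7 minutes 32 seconds = 452 s.
48,000 samples/s × 452 s = 21,696,000 frames.

21,696,000 sample frames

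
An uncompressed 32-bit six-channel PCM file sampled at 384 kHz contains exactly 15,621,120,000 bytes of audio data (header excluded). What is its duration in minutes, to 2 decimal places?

28.25 minutes

Byte rate = 384,000 × 4 × 6 = 9,216,000 bytes/s.
Duration = 15,621,120,000 / 9,216,000 = 1,695 s.
1,695 s / 60 = 28.25 minutes.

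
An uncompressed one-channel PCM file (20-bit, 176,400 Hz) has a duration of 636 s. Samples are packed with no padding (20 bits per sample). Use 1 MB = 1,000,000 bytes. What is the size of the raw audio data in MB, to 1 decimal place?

280.5 MB

Bits = 176,400 × 636 × 20 × 1 = 2,243,808,000 bits = 280,476,000 bytes.
280,476,000 / 1,000,000 = 280.5 MB.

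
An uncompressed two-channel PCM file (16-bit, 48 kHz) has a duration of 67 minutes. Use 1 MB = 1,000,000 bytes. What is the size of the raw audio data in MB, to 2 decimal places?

Duration = 67 minutes = 4,020 s.
Bytes = 48,000 samples/s × 4,020 s × 2 bytes/sample × 2 ch = 771,840,000 bytes.
771,840,000 / 1,000,000 = 771.84 MB.

771.84 MB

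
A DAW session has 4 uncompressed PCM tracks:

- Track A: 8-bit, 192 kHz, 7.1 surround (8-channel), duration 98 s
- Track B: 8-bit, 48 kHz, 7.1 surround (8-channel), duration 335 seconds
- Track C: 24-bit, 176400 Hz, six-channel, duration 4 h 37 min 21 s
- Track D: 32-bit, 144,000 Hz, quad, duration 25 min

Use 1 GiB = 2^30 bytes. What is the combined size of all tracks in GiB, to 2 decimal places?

Track A: 192,000 × 98 × 1 × 8 = 150,528,000 bytes.
Track B: 48,000 × 335 × 1 × 8 = 128,640,000 bytes.
Track C: 4 h 37 min 21 s = 16,641 s; 176,400 × 16,641 × 3 × 6 = 52,838,503,200 bytes.
Track D: 25 min = 1,500 s; 144,000 × 1,500 × 4 × 4 = 3,456,000,000 bytes.
Total = 56,573,671,200 bytes = 52.69 GiB.

52.69 GiB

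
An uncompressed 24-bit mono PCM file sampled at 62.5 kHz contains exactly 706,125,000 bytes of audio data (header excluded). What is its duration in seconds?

Byte rate = 62,500 × 3 × 1 = 187,500 bytes/s.
Duration = 706,125,000 / 187,500 = 3,766 s.

3,766 seconds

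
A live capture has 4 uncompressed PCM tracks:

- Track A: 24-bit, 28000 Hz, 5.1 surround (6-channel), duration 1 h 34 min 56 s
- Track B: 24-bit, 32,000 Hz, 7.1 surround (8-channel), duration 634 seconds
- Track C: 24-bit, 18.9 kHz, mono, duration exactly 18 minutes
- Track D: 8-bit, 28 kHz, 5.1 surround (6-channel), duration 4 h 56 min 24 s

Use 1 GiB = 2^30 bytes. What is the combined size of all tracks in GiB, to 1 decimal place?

6.0 GiB

Track A: 1 h 34 min 56 s = 5,696 s; 28,000 × 5,696 × 3 × 6 = 2,870,784,000 bytes.
Track B: 32,000 × 634 × 3 × 8 = 486,912,000 bytes.
Track C: exactly 18 minutes = 1,080 s; 18,900 × 1,080 × 3 × 1 = 61,236,000 bytes.
Track D: 4 h 56 min 24 s = 17,784 s; 28,000 × 17,784 × 1 × 6 = 2,987,712,000 bytes.
Total = 6,406,644,000 bytes = 6.0 GiB.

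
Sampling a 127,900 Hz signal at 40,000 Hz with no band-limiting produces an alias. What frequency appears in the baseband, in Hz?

Nyquist = 40,000/2 = 20,000 Hz; 127,900 Hz exceeds it.
Alias = |127,900 − 3×40,000| = |127,900 − 120,000| = 7,900 Hz.

7,900 Hz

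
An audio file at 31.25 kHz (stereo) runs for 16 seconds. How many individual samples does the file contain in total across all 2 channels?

1,000,000 samples

31,250 × 16 s × 2 ch = 1,000,000 samples.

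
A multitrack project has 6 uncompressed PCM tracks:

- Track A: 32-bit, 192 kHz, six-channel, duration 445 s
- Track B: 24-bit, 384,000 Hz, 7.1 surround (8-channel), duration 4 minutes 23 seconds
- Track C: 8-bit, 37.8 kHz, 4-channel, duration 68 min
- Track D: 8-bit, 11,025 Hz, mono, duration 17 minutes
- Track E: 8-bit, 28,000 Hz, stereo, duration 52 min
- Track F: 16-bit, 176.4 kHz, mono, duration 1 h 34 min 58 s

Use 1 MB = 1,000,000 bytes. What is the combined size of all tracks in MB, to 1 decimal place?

7287.5 MB

Track A: 192,000 × 445 × 4 × 6 = 2,050,560,000 bytes.
Track B: 4 minutes 23 seconds = 263 s; 384,000 × 263 × 3 × 8 = 2,423,808,000 bytes.
Track C: 68 min = 4,080 s; 37,800 × 4,080 × 1 × 4 = 616,896,000 bytes.
Track D: 17 minutes = 1,020 s; 11,025 × 1,020 × 1 × 1 = 11,245,500 bytes.
Track E: 52 min = 3,120 s; 28,000 × 3,120 × 1 × 2 = 174,720,000 bytes.
Track F: 1 h 34 min 58 s = 5,698 s; 176,400 × 5,698 × 2 × 1 = 2,010,254,400 bytes.
Total = 7,287,483,900 bytes = 7287.5 MB.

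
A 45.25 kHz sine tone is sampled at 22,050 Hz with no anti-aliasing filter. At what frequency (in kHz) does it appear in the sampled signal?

1.15 kHz

Nyquist = 22,050/2 = 11,025 Hz; 45,250 Hz exceeds it.
Alias = |45,250 − 2×22,050| = |45,250 − 44,100| = 1,150 Hz = 1.15 kHz.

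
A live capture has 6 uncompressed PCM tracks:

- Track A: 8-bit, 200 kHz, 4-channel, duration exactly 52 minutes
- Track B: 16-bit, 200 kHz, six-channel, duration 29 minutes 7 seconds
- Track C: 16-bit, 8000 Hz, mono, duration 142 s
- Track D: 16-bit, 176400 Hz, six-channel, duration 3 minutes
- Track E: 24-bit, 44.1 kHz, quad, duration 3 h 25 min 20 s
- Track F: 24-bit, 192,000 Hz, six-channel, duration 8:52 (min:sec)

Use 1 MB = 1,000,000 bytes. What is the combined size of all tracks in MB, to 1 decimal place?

15430.4 MB

Track A: exactly 52 minutes = 3,120 s; 200,000 × 3,120 × 1 × 4 = 2,496,000,000 bytes.
Track B: 29 minutes 7 seconds = 1,747 s; 200,000 × 1,747 × 2 × 6 = 4,192,800,000 bytes.
Track C: 8,000 × 142 × 2 × 1 = 2,272,000 bytes.
Track D: 3 minutes = 180 s; 176,400 × 180 × 2 × 6 = 381,024,000 bytes.
Track E: 3 h 25 min 20 s = 12,320 s; 44,100 × 12,320 × 3 × 4 = 6,519,744,000 bytes.
Track F: 8:52 (min:sec) = 532 s; 192,000 × 532 × 3 × 6 = 1,838,592,000 bytes.
Total = 15,430,432,000 bytes = 15430.4 MB.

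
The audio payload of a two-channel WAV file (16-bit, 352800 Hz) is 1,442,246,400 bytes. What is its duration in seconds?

Byte rate = 352,800 × 2 × 2 = 1,411,200 bytes/s.
Duration = 1,442,246,400 / 1,411,200 = 1,022 s.

1,022 seconds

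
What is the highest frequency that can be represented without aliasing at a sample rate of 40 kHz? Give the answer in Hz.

20,000 Hz

Nyquist frequency = sample rate / 2 = 40,000 / 2 = 20,000 Hz.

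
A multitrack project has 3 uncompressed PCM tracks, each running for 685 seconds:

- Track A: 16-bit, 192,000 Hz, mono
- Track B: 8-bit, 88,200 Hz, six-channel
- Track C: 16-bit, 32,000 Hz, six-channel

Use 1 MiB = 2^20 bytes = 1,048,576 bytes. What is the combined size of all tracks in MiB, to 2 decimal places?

Track A: 192,000 × 685 × 2 × 1 = 263,040,000 bytes.
Track B: 88,200 × 685 × 1 × 6 = 362,502,000 bytes.
Track C: 32,000 × 685 × 2 × 6 = 263,040,000 bytes.
Total = 888,582,000 bytes = 847.42 MiB.

847.42 MiB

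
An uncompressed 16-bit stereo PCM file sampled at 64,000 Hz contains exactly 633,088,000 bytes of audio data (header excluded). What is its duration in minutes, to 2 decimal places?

Byte rate = 64,000 × 2 × 2 = 256,000 bytes/s.
Duration = 633,088,000 / 256,000 = 2,473 s.
2,473 s / 60 = 41.22 minutes.

41.22 minutes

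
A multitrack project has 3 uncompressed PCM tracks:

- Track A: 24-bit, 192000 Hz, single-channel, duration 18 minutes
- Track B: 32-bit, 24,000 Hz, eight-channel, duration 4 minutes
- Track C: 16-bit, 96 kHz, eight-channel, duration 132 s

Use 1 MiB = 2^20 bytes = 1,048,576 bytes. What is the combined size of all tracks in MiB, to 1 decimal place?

962.4 MiB

Track A: 18 minutes = 1,080 s; 192,000 × 1,080 × 3 × 1 = 622,080,000 bytes.
Track B: 4 minutes = 240 s; 24,000 × 240 × 4 × 8 = 184,320,000 bytes.
Track C: 96,000 × 132 × 2 × 8 = 202,752,000 bytes.
Total = 1,009,152,000 bytes = 962.4 MiB.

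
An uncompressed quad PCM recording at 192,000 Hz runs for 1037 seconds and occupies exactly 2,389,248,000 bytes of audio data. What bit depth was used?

24 bits

Bytes per sample = 2,389,248,000 / (192,000 × 1,037 × 4) = 2,389,248,000 / 796,416,000 = 3.
Bit depth = 3 × 8 = 24 bits.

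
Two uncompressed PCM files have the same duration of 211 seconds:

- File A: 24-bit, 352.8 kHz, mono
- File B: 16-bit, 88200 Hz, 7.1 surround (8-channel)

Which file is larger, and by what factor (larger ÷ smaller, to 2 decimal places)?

File A: 352,800 × 3 × 1 = 1,058,400 bytes/s.
File B: 88,200 × 2 × 8 = 1,411,200 bytes/s.
File B is larger; ratio = 297,763,200 / 223,322,400 = 1.33.

File B, by a factor of 1.33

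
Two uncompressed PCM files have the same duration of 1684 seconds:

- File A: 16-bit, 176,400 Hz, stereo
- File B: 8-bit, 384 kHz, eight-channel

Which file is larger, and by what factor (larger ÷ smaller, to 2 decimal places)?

File B, by a factor of 4.35

File A: 176,400 × 2 × 2 = 705,600 bytes/s.
File B: 384,000 × 1 × 8 = 3,072,000 bytes/s.
File B is larger; ratio = 5,173,248,000 / 1,188,230,400 = 4.35.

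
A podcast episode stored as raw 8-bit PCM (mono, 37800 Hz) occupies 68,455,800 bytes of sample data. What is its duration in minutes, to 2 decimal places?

Byte rate = 37,800 × 1 × 1 = 37,800 bytes/s.
Duration = 68,455,800 / 37,800 = 1,811 s.
1,811 s / 60 = 30.18 minutes.

30.18 minutes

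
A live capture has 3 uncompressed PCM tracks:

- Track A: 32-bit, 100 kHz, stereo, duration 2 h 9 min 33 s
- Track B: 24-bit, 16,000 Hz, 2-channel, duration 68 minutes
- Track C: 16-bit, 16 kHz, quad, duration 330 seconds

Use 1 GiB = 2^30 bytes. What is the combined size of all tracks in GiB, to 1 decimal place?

Track A: 2 h 9 min 33 s = 7,773 s; 100,000 × 7,773 × 4 × 2 = 6,218,400,000 bytes.
Track B: 68 minutes = 4,080 s; 16,000 × 4,080 × 3 × 2 = 391,680,000 bytes.
Track C: 16,000 × 330 × 2 × 4 = 42,240,000 bytes.
Total = 6,652,320,000 bytes = 6.2 GiB.

6.2 GiB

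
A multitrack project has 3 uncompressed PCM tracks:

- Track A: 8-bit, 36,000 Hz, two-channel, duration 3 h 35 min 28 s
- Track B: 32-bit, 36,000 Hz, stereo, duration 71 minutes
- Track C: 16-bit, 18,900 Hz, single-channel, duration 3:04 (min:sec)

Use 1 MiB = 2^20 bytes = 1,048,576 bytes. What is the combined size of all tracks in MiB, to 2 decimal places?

2064.37 MiB

Track A: 3 h 35 min 28 s = 12,928 s; 36,000 × 12,928 × 1 × 2 = 930,816,000 bytes.
Track B: 71 minutes = 4,260 s; 36,000 × 4,260 × 4 × 2 = 1,226,880,000 bytes.
Track C: 3:04 (min:sec) = 184 s; 18,900 × 184 × 2 × 1 = 6,955,200 bytes.
Total = 2,164,651,200 bytes = 2064.37 MiB.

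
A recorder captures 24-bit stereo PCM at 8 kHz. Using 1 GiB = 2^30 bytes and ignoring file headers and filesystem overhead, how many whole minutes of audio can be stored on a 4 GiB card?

Uncompressed byte rate = 8,000 × 3 × 2 = 48,000 bytes/s.
Capacity = 4 × 1,073,741,824 = 4,294,967,296 bytes.
4,294,967,296 / 48,000 ≈ 89478.49 s → 1,491 minutes.

1,491 minutes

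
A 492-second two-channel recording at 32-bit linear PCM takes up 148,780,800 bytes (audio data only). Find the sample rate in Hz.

37,800 Hz

Bytes = sample_rate × seconds × bytes_per_sample × channels.
sample_rate = 148,780,800 / (492 × 4 × 2) = 148,780,800 / 3,936 = 37,800 Hz.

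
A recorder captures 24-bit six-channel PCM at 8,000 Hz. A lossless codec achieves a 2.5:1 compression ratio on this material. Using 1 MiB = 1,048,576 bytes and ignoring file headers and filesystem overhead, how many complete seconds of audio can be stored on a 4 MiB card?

Uncompressed byte rate = 8,000 × 3 × 6 = 144,000 bytes/s.
After 2.5:1 compression, effective rate ≈ 57600 bytes/s.
Capacity = 4 × 1,048,576 = 4,194,304 bytes.
4,194,304 / effective rate ≈ 72.82 s → 72 seconds.

72 seconds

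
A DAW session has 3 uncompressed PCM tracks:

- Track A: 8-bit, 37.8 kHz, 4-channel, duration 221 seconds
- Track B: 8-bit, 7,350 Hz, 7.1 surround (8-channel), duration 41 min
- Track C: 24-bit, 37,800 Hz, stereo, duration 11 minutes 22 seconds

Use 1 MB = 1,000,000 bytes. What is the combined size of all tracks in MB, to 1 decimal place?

Track A: 37,800 × 221 × 1 × 4 = 33,415,200 bytes.
Track B: 41 min = 2,460 s; 7,350 × 2,460 × 1 × 8 = 144,648,000 bytes.
Track C: 11 minutes 22 seconds = 682 s; 37,800 × 682 × 3 × 2 = 154,677,600 bytes.
Total = 332,740,800 bytes = 332.7 MB.

332.7 MB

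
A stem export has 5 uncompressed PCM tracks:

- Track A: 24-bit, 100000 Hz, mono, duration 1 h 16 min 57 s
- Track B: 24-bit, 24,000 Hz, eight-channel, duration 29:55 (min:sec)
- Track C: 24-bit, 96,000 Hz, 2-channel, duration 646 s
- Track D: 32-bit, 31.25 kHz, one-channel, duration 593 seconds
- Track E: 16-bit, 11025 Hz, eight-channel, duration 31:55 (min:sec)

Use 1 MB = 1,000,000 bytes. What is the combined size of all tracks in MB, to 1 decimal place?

3203.0 MB

Track A: 1 h 16 min 57 s = 4,617 s; 100,000 × 4,617 × 3 × 1 = 1,385,100,000 bytes.
Track B: 29:55 (min:sec) = 1,795 s; 24,000 × 1,795 × 3 × 8 = 1,033,920,000 bytes.
Track C: 96,000 × 646 × 3 × 2 = 372,096,000 bytes.
Track D: 31,250 × 593 × 4 × 1 = 74,125,000 bytes.
Track E: 31:55 (min:sec) = 1,915 s; 11,025 × 1,915 × 2 × 8 = 337,806,000 bytes.
Total = 3,203,047,000 bytes = 3203.0 MB.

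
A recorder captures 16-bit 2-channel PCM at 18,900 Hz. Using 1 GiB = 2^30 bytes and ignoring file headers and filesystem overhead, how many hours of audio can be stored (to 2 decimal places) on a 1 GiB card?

3.95 hours

Uncompressed byte rate = 18,900 × 2 × 2 = 75,600 bytes/s.
Capacity = 1 × 1,073,741,824 = 1,073,741,824 bytes.
1,073,741,824 / 75,600 ≈ 14202.93 s → 3.95 hours.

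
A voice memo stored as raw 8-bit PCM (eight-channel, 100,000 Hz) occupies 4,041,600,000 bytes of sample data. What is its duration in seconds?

Byte rate = 100,000 × 1 × 8 = 800,000 bytes/s.
Duration = 4,041,600,000 / 800,000 = 5,052 s.

5,052 seconds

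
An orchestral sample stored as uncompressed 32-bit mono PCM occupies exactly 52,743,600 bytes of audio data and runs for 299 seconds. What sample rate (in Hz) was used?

Bytes = sample_rate × seconds × bytes_per_sample × channels.
sample_rate = 52,743,600 / (299 × 4 × 1) = 52,743,600 / 1,196 = 44,100 Hz.

44,100 Hz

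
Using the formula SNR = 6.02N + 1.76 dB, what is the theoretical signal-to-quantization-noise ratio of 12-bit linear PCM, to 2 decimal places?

74.00 dB

6.02 × 12 + 1.76 = 74.00 dB.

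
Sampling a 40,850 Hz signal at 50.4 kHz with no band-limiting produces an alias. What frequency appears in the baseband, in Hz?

9,550 Hz

Nyquist = 50,400/2 = 25,200 Hz; 40,850 Hz exceeds it.
Alias = |40,850 − 1×50,400| = |40,850 − 50,400| = 9,550 Hz.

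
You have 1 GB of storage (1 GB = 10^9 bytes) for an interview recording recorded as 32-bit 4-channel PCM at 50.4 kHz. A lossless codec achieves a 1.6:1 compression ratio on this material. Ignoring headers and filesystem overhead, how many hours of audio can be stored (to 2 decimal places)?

0.55 hours

Uncompressed byte rate = 50,400 × 4 × 4 = 806,400 bytes/s.
After 1.6:1 compression, effective rate ≈ 504000 bytes/s.
Capacity = 1 × 1,000,000,000 = 1,000,000,000 bytes.
1,000,000,000 / effective rate ≈ 1984.13 s → 0.55 hours.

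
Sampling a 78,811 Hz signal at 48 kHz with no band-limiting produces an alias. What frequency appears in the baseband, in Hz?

17,189 Hz

Nyquist = 48,000/2 = 24,000 Hz; 78,811 Hz exceeds it.
Alias = |78,811 − 2×48,000| = |78,811 − 96,000| = 17,189 Hz.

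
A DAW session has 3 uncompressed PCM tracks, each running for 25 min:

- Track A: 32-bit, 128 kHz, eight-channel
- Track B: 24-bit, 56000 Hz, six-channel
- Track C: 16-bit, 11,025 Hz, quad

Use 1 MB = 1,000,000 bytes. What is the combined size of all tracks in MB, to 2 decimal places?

7788.30 MB

25 min = 1,500 s.
Track A: 128,000 × 1,500 × 4 × 8 = 6,144,000,000 bytes.
Track B: 56,000 × 1,500 × 3 × 6 = 1,512,000,000 bytes.
Track C: 11,025 × 1,500 × 2 × 4 = 132,300,000 bytes.
Total = 7,788,300,000 bytes = 7788.30 MB.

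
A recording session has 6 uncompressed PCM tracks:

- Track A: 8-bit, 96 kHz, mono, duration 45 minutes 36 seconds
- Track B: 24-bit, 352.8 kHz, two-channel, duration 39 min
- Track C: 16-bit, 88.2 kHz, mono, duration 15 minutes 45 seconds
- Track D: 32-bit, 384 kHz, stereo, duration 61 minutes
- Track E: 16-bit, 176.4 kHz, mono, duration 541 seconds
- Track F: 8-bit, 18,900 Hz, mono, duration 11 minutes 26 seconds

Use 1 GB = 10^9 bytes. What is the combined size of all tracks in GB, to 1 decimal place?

16.8 GB

Track A: 45 minutes 36 seconds = 2,736 s; 96,000 × 2,736 × 1 × 1 = 262,656,000 bytes.
Track B: 39 min = 2,340 s; 352,800 × 2,340 × 3 × 2 = 4,953,312,000 bytes.
Track C: 15 minutes 45 seconds = 945 s; 88,200 × 945 × 2 × 1 = 166,698,000 bytes.
Track D: 61 minutes = 3,660 s; 384,000 × 3,660 × 4 × 2 = 11,243,520,000 bytes.
Track E: 176,400 × 541 × 2 × 1 = 190,864,800 bytes.
Track F: 11 minutes 26 seconds = 686 s; 18,900 × 686 × 1 × 1 = 12,965,400 bytes.
Total = 16,830,016,200 bytes = 16.8 GB.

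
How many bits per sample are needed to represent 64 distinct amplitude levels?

log2(64) = 6.

6 bits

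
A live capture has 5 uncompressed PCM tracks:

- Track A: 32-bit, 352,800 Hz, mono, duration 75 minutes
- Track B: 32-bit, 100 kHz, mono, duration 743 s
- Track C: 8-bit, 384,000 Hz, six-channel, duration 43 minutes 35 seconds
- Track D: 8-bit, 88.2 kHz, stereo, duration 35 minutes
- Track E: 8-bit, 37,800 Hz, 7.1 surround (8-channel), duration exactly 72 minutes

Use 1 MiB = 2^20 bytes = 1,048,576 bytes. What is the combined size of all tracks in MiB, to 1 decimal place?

Track A: 75 minutes = 4,500 s; 352,800 × 4,500 × 4 × 1 = 6,350,400,000 bytes.
Track B: 100,000 × 743 × 4 × 1 = 297,200,000 bytes.
Track C: 43 minutes 35 seconds = 2,615 s; 384,000 × 2,615 × 1 × 6 = 6,024,960,000 bytes.
Track D: 35 minutes = 2,100 s; 88,200 × 2,100 × 1 × 2 = 370,440,000 bytes.
Track E: exactly 72 minutes = 4,320 s; 37,800 × 4,320 × 1 × 8 = 1,306,368,000 bytes.
Total = 14,349,368,000 bytes = 13684.6 MiB.

13684.6 MiB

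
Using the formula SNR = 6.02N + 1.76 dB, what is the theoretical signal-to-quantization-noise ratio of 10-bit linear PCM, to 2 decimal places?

6.02 × 10 + 1.76 = 61.96 dB.

61.96 dB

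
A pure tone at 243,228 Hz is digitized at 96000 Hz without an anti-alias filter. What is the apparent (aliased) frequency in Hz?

Nyquist = 96,000/2 = 48,000 Hz; 243,228 Hz exceeds it.
Alias = |243,228 − 3×96,000| = |243,228 − 288,000| = 44,772 Hz.

44,772 Hz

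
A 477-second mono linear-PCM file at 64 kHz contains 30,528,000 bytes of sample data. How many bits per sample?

Bytes per sample = 30,528,000 / (64,000 × 477 × 1) = 30,528,000 / 30,528,000 = 1.
Bit depth = 1 × 8 = 8 bits.

8 bits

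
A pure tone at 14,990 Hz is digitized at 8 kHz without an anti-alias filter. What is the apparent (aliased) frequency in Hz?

Nyquist = 8,000/2 = 4,000 Hz; 14,990 Hz exceeds it.
Alias = |14,990 − 2×8,000| = |14,990 − 16,000| = 1,010 Hz.

1,010 Hz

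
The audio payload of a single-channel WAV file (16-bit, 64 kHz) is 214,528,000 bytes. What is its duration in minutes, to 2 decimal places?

Byte rate = 64,000 × 2 × 1 = 128,000 bytes/s.
Duration = 214,528,000 / 128,000 = 1,676 s.
1,676 s / 60 = 27.93 minutes.

27.93 minutes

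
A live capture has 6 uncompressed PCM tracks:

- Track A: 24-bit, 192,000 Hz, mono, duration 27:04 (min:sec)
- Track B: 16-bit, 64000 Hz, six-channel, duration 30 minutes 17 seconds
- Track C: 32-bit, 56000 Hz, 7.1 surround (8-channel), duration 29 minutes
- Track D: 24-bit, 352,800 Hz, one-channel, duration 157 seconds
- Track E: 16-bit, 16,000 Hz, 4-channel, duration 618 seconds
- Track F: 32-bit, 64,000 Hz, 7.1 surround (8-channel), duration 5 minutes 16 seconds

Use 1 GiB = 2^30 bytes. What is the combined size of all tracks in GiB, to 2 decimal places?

5.91 GiB

Track A: 27:04 (min:sec) = 1,624 s; 192,000 × 1,624 × 3 × 1 = 935,424,000 bytes.
Track B: 30 minutes 17 seconds = 1,817 s; 64,000 × 1,817 × 2 × 6 = 1,395,456,000 bytes.
Track C: 29 minutes = 1,740 s; 56,000 × 1,740 × 4 × 8 = 3,118,080,000 bytes.
Track D: 352,800 × 157 × 3 × 1 = 166,168,800 bytes.
Track E: 16,000 × 618 × 2 × 4 = 79,104,000 bytes.
Track F: 5 minutes 16 seconds = 316 s; 64,000 × 316 × 4 × 8 = 647,168,000 bytes.
Total = 6,341,400,800 bytes = 5.91 GiB.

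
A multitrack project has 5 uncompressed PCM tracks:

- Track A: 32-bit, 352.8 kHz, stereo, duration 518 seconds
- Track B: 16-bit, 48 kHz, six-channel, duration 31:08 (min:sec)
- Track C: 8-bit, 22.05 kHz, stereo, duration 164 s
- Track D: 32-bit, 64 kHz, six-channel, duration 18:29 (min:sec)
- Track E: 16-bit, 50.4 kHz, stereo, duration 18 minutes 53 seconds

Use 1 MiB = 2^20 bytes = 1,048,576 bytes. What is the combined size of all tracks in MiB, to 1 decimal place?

4269.6 MiB

Track A: 352,800 × 518 × 4 × 2 = 1,462,003,200 bytes.
Track B: 31:08 (min:sec) = 1,868 s; 48,000 × 1,868 × 2 × 6 = 1,075,968,000 bytes.
Track C: 22,050 × 164 × 1 × 2 = 7,232,400 bytes.
Track D: 18:29 (min:sec) = 1,109 s; 64,000 × 1,109 × 4 × 6 = 1,703,424,000 bytes.
Track E: 18 minutes 53 seconds = 1,133 s; 50,400 × 1,133 × 2 × 2 = 228,412,800 bytes.
Total = 4,477,040,400 bytes = 4269.6 MiB.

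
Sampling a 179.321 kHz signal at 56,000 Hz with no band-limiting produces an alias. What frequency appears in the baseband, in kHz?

11.321 kHz

Nyquist = 56,000/2 = 28,000 Hz; 179,321 Hz exceeds it.
Alias = |179,321 − 3×56,000| = |179,321 − 168,000| = 11,321 Hz = 11.321 kHz.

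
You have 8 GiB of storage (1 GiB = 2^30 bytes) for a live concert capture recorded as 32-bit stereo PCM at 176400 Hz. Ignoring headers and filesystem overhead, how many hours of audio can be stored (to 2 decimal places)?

Uncompressed byte rate = 176,400 × 4 × 2 = 1,411,200 bytes/s.
Capacity = 8 × 1,073,741,824 = 8,589,934,592 bytes.
8,589,934,592 / 1,411,200 ≈ 6086.97 s → 1.69 hours.

1.69 hours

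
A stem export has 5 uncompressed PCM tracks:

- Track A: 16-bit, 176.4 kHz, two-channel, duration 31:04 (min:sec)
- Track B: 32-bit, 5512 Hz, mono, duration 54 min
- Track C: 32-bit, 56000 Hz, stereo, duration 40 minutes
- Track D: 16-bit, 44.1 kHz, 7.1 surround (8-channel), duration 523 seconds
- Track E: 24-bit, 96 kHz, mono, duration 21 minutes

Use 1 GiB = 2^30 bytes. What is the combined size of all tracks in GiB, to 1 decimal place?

3.0 GiB

Track A: 31:04 (min:sec) = 1,864 s; 176,400 × 1,864 × 2 × 2 = 1,315,238,400 bytes.
Track B: 54 min = 3,240 s; 5,512 × 3,240 × 4 × 1 = 71,435,520 bytes.
Track C: 40 minutes = 2,400 s; 56,000 × 2,400 × 4 × 2 = 1,075,200,000 bytes.
Track D: 44,100 × 523 × 2 × 8 = 369,028,800 bytes.
Track E: 21 minutes = 1,260 s; 96,000 × 1,260 × 3 × 1 = 362,880,000 bytes.
Total = 3,193,782,720 bytes = 3.0 GiB.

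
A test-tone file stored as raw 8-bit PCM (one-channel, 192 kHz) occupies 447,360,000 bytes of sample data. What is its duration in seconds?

2,330 seconds

Byte rate = 192,000 × 1 × 1 = 192,000 bytes/s.
Duration = 447,360,000 / 192,000 = 2,330 s.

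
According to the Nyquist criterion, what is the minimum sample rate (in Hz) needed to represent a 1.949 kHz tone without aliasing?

3,898 Hz

Minimum sample rate = 2 × 1,949 Hz = 3,898 Hz.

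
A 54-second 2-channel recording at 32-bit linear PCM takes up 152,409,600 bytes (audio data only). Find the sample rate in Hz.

Bytes = sample_rate × seconds × bytes_per_sample × channels.
sample_rate = 152,409,600 / (54 × 4 × 2) = 152,409,600 / 432 = 352,800 Hz.

352,800 Hz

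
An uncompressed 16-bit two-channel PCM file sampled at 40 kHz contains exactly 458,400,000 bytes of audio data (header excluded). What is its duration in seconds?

2,865 seconds

Byte rate = 40,000 × 2 × 2 = 160,000 bytes/s.
Duration = 458,400,000 / 160,000 = 2,865 s.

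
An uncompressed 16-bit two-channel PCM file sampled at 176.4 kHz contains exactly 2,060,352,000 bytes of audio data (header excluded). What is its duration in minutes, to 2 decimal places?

48.67 minutes

Byte rate = 176,400 × 2 × 2 = 705,600 bytes/s.
Duration = 2,060,352,000 / 705,600 = 2,920 s.
2,920 s / 60 = 48.67 minutes.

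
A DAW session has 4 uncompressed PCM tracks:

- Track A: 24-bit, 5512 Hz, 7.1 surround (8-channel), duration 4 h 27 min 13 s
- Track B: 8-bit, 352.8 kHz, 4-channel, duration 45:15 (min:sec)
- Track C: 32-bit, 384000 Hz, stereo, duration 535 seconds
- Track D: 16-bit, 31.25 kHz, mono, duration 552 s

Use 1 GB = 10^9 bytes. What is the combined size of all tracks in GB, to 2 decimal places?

Track A: 4 h 27 min 13 s = 16,033 s; 5,512 × 16,033 × 3 × 8 = 2,120,973,504 bytes.
Track B: 45:15 (min:sec) = 2,715 s; 352,800 × 2,715 × 1 × 4 = 3,831,408,000 bytes.
Track C: 384,000 × 535 × 4 × 2 = 1,643,520,000 bytes.
Track D: 31,250 × 552 × 2 × 1 = 34,500,000 bytes.
Total = 7,630,401,504 bytes = 7.63 GB.

7.63 GB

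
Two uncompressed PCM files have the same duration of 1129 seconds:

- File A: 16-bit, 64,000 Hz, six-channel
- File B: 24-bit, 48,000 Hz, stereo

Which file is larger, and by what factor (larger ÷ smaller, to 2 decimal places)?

File A, by a factor of 2.67

File A: 64,000 × 2 × 6 = 768,000 bytes/s.
File B: 48,000 × 3 × 2 = 288,000 bytes/s.
File A is larger; ratio = 867,072,000 / 325,152,000 = 2.67.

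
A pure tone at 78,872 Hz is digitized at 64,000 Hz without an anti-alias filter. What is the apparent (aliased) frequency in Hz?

Nyquist = 64,000/2 = 32,000 Hz; 78,872 Hz exceeds it.
Alias = |78,872 − 1×64,000| = |78,872 − 64,000| = 14,872 Hz.

14,872 Hz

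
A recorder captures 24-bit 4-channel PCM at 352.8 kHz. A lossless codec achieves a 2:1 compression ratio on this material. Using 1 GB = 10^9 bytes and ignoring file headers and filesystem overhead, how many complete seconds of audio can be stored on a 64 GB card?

Uncompressed byte rate = 352,800 × 3 × 4 = 4,233,600 bytes/s.
After 2:1 compression, effective rate ≈ 2116800 bytes/s.
Capacity = 64 × 1,000,000,000 = 64,000,000,000 bytes.
64,000,000,000 / effective rate ≈ 30234.32 s → 30,234 seconds.

30,234 seconds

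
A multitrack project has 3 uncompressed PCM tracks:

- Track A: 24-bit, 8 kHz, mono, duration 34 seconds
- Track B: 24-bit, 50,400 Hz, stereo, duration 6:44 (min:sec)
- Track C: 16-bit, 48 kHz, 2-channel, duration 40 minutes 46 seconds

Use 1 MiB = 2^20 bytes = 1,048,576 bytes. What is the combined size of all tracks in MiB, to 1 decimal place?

565.2 MiB

Track A: 8,000 × 34 × 3 × 1 = 816,000 bytes.
Track B: 6:44 (min:sec) = 404 s; 50,400 × 404 × 3 × 2 = 122,169,600 bytes.
Track C: 40 minutes 46 seconds = 2,446 s; 48,000 × 2,446 × 2 × 2 = 469,632,000 bytes.
Total = 592,617,600 bytes = 565.2 MiB.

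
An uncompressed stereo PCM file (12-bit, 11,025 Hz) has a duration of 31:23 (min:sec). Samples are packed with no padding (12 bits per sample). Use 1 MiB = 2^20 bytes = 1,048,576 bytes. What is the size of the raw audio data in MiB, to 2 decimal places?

Duration = 31:23 (min:sec) = 1,883 s.
Bits = 11,025 × 1,883 × 12 × 2 = 498,241,800 bits = 62,280,225 bytes.
62,280,225 / 1,048,576 = 59.40 MiB.

59.40 MiB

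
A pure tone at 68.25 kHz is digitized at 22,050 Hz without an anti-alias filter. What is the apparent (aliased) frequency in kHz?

2.1 kHz

Nyquist = 22,050/2 = 11,025 Hz; 68,250 Hz exceeds it.
Alias = |68,250 − 3×22,050| = |68,250 − 66,150| = 2,100 Hz = 2.1 kHz.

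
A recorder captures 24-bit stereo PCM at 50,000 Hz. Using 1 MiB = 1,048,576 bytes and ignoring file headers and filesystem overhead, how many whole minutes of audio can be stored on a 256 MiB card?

Uncompressed byte rate = 50,000 × 3 × 2 = 300,000 bytes/s.
Capacity = 256 × 1,048,576 = 268,435,456 bytes.
268,435,456 / 300,000 ≈ 894.78 s → 14 minutes.

14 minutes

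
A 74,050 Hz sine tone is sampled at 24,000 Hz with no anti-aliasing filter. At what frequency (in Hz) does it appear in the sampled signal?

Nyquist = 24,000/2 = 12,000 Hz; 74,050 Hz exceeds it.
Alias = |74,050 − 3×24,000| = |74,050 − 72,000| = 2,050 Hz.

2,050 Hz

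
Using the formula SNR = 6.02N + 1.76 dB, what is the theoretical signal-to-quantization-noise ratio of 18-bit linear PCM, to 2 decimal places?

110.12 dB

6.02 × 18 + 1.76 = 110.12 dB.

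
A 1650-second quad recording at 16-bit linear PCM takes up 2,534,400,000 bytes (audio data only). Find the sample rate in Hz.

192,000 Hz

Bytes = sample_rate × seconds × bytes_per_sample × channels.
sample_rate = 2,534,400,000 / (1,650 × 2 × 4) = 2,534,400,000 / 13,200 = 192,000 Hz.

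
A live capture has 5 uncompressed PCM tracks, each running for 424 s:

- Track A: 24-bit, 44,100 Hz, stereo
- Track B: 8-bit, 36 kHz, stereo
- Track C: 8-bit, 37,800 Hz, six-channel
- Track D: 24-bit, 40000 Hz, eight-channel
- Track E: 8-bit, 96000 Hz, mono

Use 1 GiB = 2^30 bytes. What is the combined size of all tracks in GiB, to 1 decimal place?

0.6 GiB

Track A: 44,100 × 424 × 3 × 2 = 112,190,400 bytes.
Track B: 36,000 × 424 × 1 × 2 = 30,528,000 bytes.
Track C: 37,800 × 424 × 1 × 6 = 96,163,200 bytes.
Track D: 40,000 × 424 × 3 × 8 = 407,040,000 bytes.
Track E: 96,000 × 424 × 1 × 1 = 40,704,000 bytes.
Total = 686,625,600 bytes = 0.6 GiB.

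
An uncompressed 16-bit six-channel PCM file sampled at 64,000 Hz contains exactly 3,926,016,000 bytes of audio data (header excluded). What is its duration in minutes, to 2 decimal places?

Byte rate = 64,000 × 2 × 6 = 768,000 bytes/s.
Duration = 3,926,016,000 / 768,000 = 5,112 s.
5,112 s / 60 = 85.20 minutes.

85.20 minutes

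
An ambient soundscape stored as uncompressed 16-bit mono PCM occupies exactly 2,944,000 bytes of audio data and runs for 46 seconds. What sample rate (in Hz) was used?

32,000 Hz

Bytes = sample_rate × seconds × bytes_per_sample × channels.
sample_rate = 2,944,000 / (46 × 2 × 1) = 2,944,000 / 92 = 32,000 Hz.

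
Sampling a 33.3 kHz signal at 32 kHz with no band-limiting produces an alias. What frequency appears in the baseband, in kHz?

Nyquist = 32,000/2 = 16,000 Hz; 33,300 Hz exceeds it.
Alias = |33,300 − 1×32,000| = |33,300 − 32,000| = 1,300 Hz = 1.3 kHz.

1.3 kHz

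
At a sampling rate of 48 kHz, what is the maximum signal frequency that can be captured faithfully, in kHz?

24 kHz

Nyquist frequency = sample rate / 2 = 48,000 / 2 = 24 kHz.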